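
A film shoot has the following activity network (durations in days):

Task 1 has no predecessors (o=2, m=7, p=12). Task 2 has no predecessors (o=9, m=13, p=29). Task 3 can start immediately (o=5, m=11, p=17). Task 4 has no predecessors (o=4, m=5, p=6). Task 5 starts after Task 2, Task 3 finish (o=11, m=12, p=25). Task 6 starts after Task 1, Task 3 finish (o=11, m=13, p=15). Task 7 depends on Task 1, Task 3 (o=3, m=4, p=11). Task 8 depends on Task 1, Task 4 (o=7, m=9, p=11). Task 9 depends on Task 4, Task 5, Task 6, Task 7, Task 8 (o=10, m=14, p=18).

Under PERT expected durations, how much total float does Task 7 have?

te_Task 1 = (2 + 4·7 + 12)/6 = 42/6 = 7
te_Task 2 = (9 + 4·13 + 29)/6 = 90/6 = 15
te_Task 3 = (5 + 4·11 + 17)/6 = 66/6 = 11
te_Task 4 = (4 + 4·5 + 6)/6 = 30/6 = 5
te_Task 5 = (11 + 4·12 + 25)/6 = 84/6 = 14
te_Task 6 = (11 + 4·13 + 15)/6 = 78/6 = 13
te_Task 7 = (3 + 4·4 + 11)/6 = 30/6 = 5
te_Task 8 = (7 + 4·9 + 11)/6 = 54/6 = 9
te_Task 9 = (10 + 4·14 + 18)/6 = 84/6 = 14

Forward pass:
ES_Task 1 = 0; EF_Task 1 = 7
ES_Task 2 = 0; EF_Task 2 = 15
ES_Task 3 = 0; EF_Task 3 = 11
ES_Task 4 = 0; EF_Task 4 = 5
ES_Task 5 = max(EF_Task 2=15, EF_Task 3=11) = 15; EF_Task 5 = 15+14 = 29
ES_Task 6 = max(EF_Task 1=7, EF_Task 3=11) = 11; EF_Task 6 = 11+13 = 24
ES_Task 7 = max(EF_Task 1=7, EF_Task 3=11) = 11; EF_Task 7 = 11+5 = 16
ES_Task 8 = max(EF_Task 1=7, EF_Task 4=5) = 7; EF_Task 8 = 7+9 = 16
ES_Task 9 = max(EF_Task 4=5, EF_Task 5=29, EF_Task 6=24, EF_Task 7=16, EF_Task 8=16) = 29; EF_Task 9 = 29+14 = 43
Expected project duration μ = 43 days. Critical path: Task 2 → Task 5 → Task 9.

Backward pass:
LF_Task 9 = 43; LS_Task 9 = 43−14 = 29
LF_Task 8 = LS_Task 9 = 29; LS_Task 8 = 29−9 = 20
LF_Task 7 = LS_Task 9 = 29; LS_Task 7 = 29−5 = 24
LF_Task 6 = LS_Task 9 = 29; LS_Task 6 = 29−13 = 16
LF_Task 5 = LS_Task 9 = 29; LS_Task 5 = 29−14 = 15
LF_Task 4 = min(LS_Task 8=20, LS_Task 9=29) = 20; LS_Task 4 = 20−5 = 15
LF_Task 3 = min(LS_Task 5=15, LS_Task 6=16, LS_Task 7=24) = 15; LS_Task 3 = 15−11 = 4
LF_Task 2 = LS_Task 5 = 15; LS_Task 2 = 15−15 = 0
LF_Task 1 = min(LS_Task 6=16, LS_Task 7=24, LS_Task 8=20) = 16; LS_Task 1 = 16−7 = 9
Slack_Task 7 = LS_Task 7 − ES_Task 7 = 24 − 11 = 13

13 days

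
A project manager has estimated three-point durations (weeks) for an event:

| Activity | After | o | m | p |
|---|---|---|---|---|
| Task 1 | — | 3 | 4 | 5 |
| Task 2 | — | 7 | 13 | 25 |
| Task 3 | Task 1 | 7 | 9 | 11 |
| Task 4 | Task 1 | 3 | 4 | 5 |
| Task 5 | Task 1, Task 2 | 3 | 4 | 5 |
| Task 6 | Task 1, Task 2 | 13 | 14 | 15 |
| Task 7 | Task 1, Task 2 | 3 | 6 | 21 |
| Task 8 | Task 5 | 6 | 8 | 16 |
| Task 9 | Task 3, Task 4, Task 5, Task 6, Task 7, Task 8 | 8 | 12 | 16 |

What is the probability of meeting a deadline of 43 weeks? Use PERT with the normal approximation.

te_Task 1 = (3 + 4·4 + 5)/6 = 24/6 = 4; σ²_Task 1 = ((5−3)/6)² = 0.111
te_Task 2 = (7 + 4·13 + 25)/6 = 84/6 = 14; σ²_Task 2 = ((25−7)/6)² = 9.000
te_Task 3 = (7 + 4·9 + 11)/6 = 54/6 = 9; σ²_Task 3 = ((11−7)/6)² = 0.444
te_Task 4 = (3 + 4·4 + 5)/6 = 24/6 = 4; σ²_Task 4 = ((5−3)/6)² = 0.111
te_Task 5 = (3 + 4·4 + 5)/6 = 24/6 = 4; σ²_Task 5 = ((5−3)/6)² = 0.111
te_Task 6 = (13 + 4·14 + 15)/6 = 84/6 = 14; σ²_Task 6 = ((15−13)/6)² = 0.111
te_Task 7 = (3 + 4·6 + 21)/6 = 48/6 = 8; σ²_Task 7 = ((21−3)/6)² = 9.000
te_Task 8 = (6 + 4·8 + 16)/6 = 54/6 = 9; σ²_Task 8 = ((16−6)/6)² = 2.778
te_Task 9 = (8 + 4·12 + 16)/6 = 72/6 = 12; σ²_Task 9 = ((16−8)/6)² = 1.778

Forward pass:
ES_Task 1 = 0; EF_Task 1 = 4
ES_Task 2 = 0; EF_Task 2 = 14
ES_Task 3 = 4; EF_Task 3 = 4+9 = 13
ES_Task 4 = 4; EF_Task 4 = 4+4 = 8
ES_Task 5 = max(EF_Task 1=4, EF_Task 2=14) = 14; EF_Task 5 = 14+4 = 18
ES_Task 6 = max(EF_Task 1=4, EF_Task 2=14) = 14; EF_Task 6 = 14+14 = 28
ES_Task 7 = max(EF_Task 1=4, EF_Task 2=14) = 14; EF_Task 7 = 14+8 = 22
ES_Task 8 = 18; EF_Task 8 = 18+9 = 27
ES_Task 9 = max(EF_Task 3=13, EF_Task 4=8, EF_Task 5=18, EF_Task 6=28, EF_Task 7=22, EF_Task 8=27) = 28; EF_Task 9 = 28+12 = 40
Expected project duration μ = 40 weeks. Critical path: Task 2 → Task 6 → Task 9.

Variance along critical path = 9.000 + 0.111 + 1.778 = 10.889; σ = √10.889 = 3.300 weeks.
Z = (43 − 40) / 3.300 = 0.909
P(T ≤ 43) = Φ(0.909) ≈ 0.818

0.818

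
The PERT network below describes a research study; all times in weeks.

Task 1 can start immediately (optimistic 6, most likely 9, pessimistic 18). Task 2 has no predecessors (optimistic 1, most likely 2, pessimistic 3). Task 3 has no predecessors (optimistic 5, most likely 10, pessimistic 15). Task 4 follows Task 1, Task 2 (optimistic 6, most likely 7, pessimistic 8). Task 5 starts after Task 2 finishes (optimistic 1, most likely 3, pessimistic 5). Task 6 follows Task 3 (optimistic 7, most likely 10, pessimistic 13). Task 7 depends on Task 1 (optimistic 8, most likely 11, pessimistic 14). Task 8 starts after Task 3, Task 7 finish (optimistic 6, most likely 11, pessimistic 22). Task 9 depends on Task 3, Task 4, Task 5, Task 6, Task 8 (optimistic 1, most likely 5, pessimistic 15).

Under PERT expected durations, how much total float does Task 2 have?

te_Task 1 = (6 + 4·9 + 18)/6 = 60/6 = 10
te_Task 2 = (1 + 4·2 + 3)/6 = 12/6 = 2
te_Task 3 = (5 + 4·10 + 15)/6 = 60/6 = 10
te_Task 4 = (6 + 4·7 + 8)/6 = 42/6 = 7
te_Task 5 = (1 + 4·3 + 5)/6 = 18/6 = 3
te_Task 6 = (7 + 4·10 + 13)/6 = 60/6 = 10
te_Task 7 = (8 + 4·11 + 14)/6 = 66/6 = 11
te_Task 8 = (6 + 4·11 + 22)/6 = 72/6 = 12
te_Task 9 = (1 + 4·5 + 15)/6 = 36/6 = 6

Forward pass:
ES_Task 1 = 0; EF_Task 1 = 10
ES_Task 2 = 0; EF_Task 2 = 2
ES_Task 3 = 0; EF_Task 3 = 10
ES_Task 4 = max(EF_Task 1=10, EF_Task 2=2) = 10; EF_Task 4 = 10+7 = 17
ES_Task 5 = 2; EF_Task 5 = 2+3 = 5
ES_Task 6 = 10; EF_Task 6 = 10+10 = 20
ES_Task 7 = 10; EF_Task 7 = 10+11 = 21
ES_Task 8 = max(EF_Task 3=10, EF_Task 7=21) = 21; EF_Task 8 = 21+12 = 33
ES_Task 9 = max(EF_Task 3=10, EF_Task 4=17, EF_Task 5=5, EF_Task 6=20, EF_Task 8=33) = 33; EF_Task 9 = 33+6 = 39
Expected project duration μ = 39 weeks. Critical path: Task 1 → Task 7 → Task 8 → Task 9.

Backward pass:
LF_Task 9 = 39; LS_Task 9 = 39−6 = 33
LF_Task 8 = LS_Task 9 = 33; LS_Task 8 = 33−12 = 21
LF_Task 7 = LS_Task 8 = 21; LS_Task 7 = 21−11 = 10
LF_Task 6 = LS_Task 9 = 33; LS_Task 6 = 33−10 = 23
LF_Task 5 = LS_Task 9 = 33; LS_Task 5 = 33−3 = 30
LF_Task 4 = LS_Task 9 = 33; LS_Task 4 = 33−7 = 26
LF_Task 3 = min(LS_Task 6=23, LS_Task 8=21, LS_Task 9=33) = 21; LS_Task 3 = 21−10 = 11
LF_Task 2 = min(LS_Task 4=26, LS_Task 5=30) = 26; LS_Task 2 = 26−2 = 24
LF_Task 1 = min(LS_Task 4=26, LS_Task 7=10) = 10; LS_Task 1 = 10−10 = 0
Slack_Task 2 = LS_Task 2 − ES_Task 2 = 24 − 0 = 24

24 weeks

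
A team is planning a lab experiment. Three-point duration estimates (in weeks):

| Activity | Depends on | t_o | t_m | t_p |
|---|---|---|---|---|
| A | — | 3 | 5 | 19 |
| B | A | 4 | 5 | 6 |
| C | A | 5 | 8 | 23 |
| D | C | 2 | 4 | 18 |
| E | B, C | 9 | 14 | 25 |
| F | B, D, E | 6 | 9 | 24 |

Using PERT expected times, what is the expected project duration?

te_A = (3 + 4·5 + 19)/6 = 42/6 = 7
te_B = (4 + 4·5 + 6)/6 = 30/6 = 5
te_C = (5 + 4·8 + 23)/6 = 60/6 = 10
te_D = (2 + 4·4 + 18)/6 = 36/6 = 6
te_E = (9 + 4·14 + 25)/6 = 90/6 = 15
te_F = (6 + 4·9 + 24)/6 = 66/6 = 11

Forward pass:
ES_A = 0; EF_A = 7
ES_B = 7; EF_B = 7+5 = 12
ES_C = 7; EF_C = 7+10 = 17
ES_D = 17; EF_D = 17+6 = 23
ES_E = max(EF_B=12, EF_C=17) = 17; EF_E = 17+15 = 32
ES_F = max(EF_B=12, EF_D=23, EF_E=32) = 32; EF_F = 32+11 = 43
Expected project duration μ = 43 weeks. Critical path: A → C → E → F.

43 weeks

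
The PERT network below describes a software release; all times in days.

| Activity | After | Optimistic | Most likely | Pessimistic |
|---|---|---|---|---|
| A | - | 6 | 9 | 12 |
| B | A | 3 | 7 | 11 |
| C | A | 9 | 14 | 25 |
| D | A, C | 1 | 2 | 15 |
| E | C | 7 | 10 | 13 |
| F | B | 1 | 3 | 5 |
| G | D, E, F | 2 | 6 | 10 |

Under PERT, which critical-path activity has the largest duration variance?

te_A = (6 + 4·9 + 12)/6 = 54/6 = 9; σ²_A = ((12−6)/6)² = 1.000
te_B = (3 + 4·7 + 11)/6 = 42/6 = 7; σ²_B = ((11−3)/6)² = 1.778
te_C = (9 + 4·14 + 25)/6 = 90/6 = 15; σ²_C = ((25−9)/6)² = 7.111
te_D = (1 + 4·2 + 15)/6 = 24/6 = 4; σ²_D = ((15−1)/6)² = 5.444
te_E = (7 + 4·10 + 13)/6 = 60/6 = 10; σ²_E = ((13−7)/6)² = 1.000
te_F = (1 + 4·3 + 5)/6 = 18/6 = 3; σ²_F = ((5−1)/6)² = 0.444
te_G = (2 + 4·6 + 10)/6 = 36/6 = 6; σ²_G = ((10−2)/6)² = 1.778

Forward pass:
ES_A = 0; EF_A = 9
ES_B = 9; EF_B = 9+7 = 16
ES_C = 9; EF_C = 9+15 = 24
ES_D = max(EF_A=9, EF_C=24) = 24; EF_D = 24+4 = 28
ES_E = 24; EF_E = 24+10 = 34
ES_F = 16; EF_F = 16+3 = 19
ES_G = max(EF_D=28, EF_E=34, EF_F=19) = 34; EF_G = 34+6 = 40
Expected project duration μ = 40 days. Critical path: A → C → E → G.

Variances on critical path: σ²_A=1.000, σ²_C=7.111, σ²_E=1.000, σ²_G=1.778.
Largest is σ²_C = 7.111.

C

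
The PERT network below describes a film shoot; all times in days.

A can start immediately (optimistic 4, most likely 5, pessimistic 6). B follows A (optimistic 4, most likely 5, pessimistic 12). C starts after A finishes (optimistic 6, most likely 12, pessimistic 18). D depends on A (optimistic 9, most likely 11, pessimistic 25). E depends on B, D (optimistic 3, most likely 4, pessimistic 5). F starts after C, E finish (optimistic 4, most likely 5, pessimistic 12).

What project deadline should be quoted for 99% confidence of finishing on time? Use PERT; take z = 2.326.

35.0 days

te_A = (4 + 4·5 + 6)/6 = 30/6 = 5; σ²_A = ((6−4)/6)² = 0.111
te_B = (4 + 4·5 + 12)/6 = 36/6 = 6; σ²_B = ((12−4)/6)² = 1.778
te_C = (6 + 4·12 + 18)/6 = 72/6 = 12; σ²_C = ((18−6)/6)² = 4.000
te_D = (9 + 4·11 + 25)/6 = 78/6 = 13; σ²_D = ((25−9)/6)² = 7.111
te_E = (3 + 4·4 + 5)/6 = 24/6 = 4; σ²_E = ((5−3)/6)² = 0.111
te_F = (4 + 4·5 + 12)/6 = 36/6 = 6; σ²_F = ((12−4)/6)² = 1.778

Forward pass:
ES_A = 0; EF_A = 5
ES_B = 5; EF_B = 5+6 = 11
ES_C = 5; EF_C = 5+12 = 17
ES_D = 5; EF_D = 5+13 = 18
ES_E = max(EF_B=11, EF_D=18) = 18; EF_E = 18+4 = 22
ES_F = max(EF_C=17, EF_E=22) = 22; EF_F = 22+6 = 28
Expected project duration μ = 28 days. Critical path: A → D → E → F.

Variance along critical path = 0.111 + 7.111 + 0.111 + 1.778 = 9.111; σ = 3.018 days.
D = μ + z·σ = 28 + 2.326·3.018 = 35.0 days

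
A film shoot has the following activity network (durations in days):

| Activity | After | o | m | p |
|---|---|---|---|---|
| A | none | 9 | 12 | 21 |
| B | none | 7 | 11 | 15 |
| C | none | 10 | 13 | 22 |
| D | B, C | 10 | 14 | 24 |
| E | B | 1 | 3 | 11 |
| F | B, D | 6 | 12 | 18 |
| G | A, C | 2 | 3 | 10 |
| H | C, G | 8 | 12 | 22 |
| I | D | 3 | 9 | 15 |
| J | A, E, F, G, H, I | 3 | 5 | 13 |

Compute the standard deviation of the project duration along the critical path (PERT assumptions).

te_A = (9 + 4·12 + 21)/6 = 78/6 = 13; σ²_A = ((21−9)/6)² = 4.000
te_B = (7 + 4·11 + 15)/6 = 66/6 = 11; σ²_B = ((15−7)/6)² = 1.778
te_C = (10 + 4·13 + 22)/6 = 84/6 = 14; σ²_C = ((22−10)/6)² = 4.000
te_D = (10 + 4·14 + 24)/6 = 90/6 = 15; σ²_D = ((24−10)/6)² = 5.444
te_E = (1 + 4·3 + 11)/6 = 24/6 = 4; σ²_E = ((11−1)/6)² = 2.778
te_F = (6 + 4·12 + 18)/6 = 72/6 = 12; σ²_F = ((18−6)/6)² = 4.000
te_G = (2 + 4·3 + 10)/6 = 24/6 = 4; σ²_G = ((10−2)/6)² = 1.778
te_H = (8 + 4·12 + 22)/6 = 78/6 = 13; σ²_H = ((22−8)/6)² = 5.444
te_I = (3 + 4·9 + 15)/6 = 54/6 = 9; σ²_I = ((15−3)/6)² = 4.000
te_J = (3 + 4·5 + 13)/6 = 36/6 = 6; σ²_J = ((13−3)/6)² = 2.778

Forward pass:
ES_A = 0; EF_A = 13
ES_B = 0; EF_B = 11
ES_C = 0; EF_C = 14
ES_D = max(EF_B=11, EF_C=14) = 14; EF_D = 14+15 = 29
ES_E = 11; EF_E = 11+4 = 15
ES_F = max(EF_B=11, EF_D=29) = 29; EF_F = 29+12 = 41
ES_G = max(EF_A=13, EF_C=14) = 14; EF_G = 14+4 = 18
ES_H = max(EF_C=14, EF_G=18) = 18; EF_H = 18+13 = 31
ES_I = 29; EF_I = 29+9 = 38
ES_J = max(EF_A=13, EF_E=15, EF_F=41, EF_G=18, EF_H=31, EF_I=38) = 41; EF_J = 41+6 = 47
Expected project duration μ = 47 days. Critical path: C → D → F → J.

Variance along critical path = 4.000 + 5.444 + 4.000 + 2.778 = 16.222
σ = √16.222 = 4.028 days

4.03 days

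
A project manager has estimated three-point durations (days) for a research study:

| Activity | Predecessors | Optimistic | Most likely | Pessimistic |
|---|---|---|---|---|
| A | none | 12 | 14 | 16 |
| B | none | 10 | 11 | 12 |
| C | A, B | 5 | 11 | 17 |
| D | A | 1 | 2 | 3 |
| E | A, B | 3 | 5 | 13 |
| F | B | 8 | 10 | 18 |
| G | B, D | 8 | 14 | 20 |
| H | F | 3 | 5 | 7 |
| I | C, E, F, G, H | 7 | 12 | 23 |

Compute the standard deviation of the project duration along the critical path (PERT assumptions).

te_A = (12 + 4·14 + 16)/6 = 84/6 = 14; σ²_A = ((16−12)/6)² = 0.444
te_B = (10 + 4·11 + 12)/6 = 66/6 = 11; σ²_B = ((12−10)/6)² = 0.111
te_C = (5 + 4·11 + 17)/6 = 66/6 = 11; σ²_C = ((17−5)/6)² = 4.000
te_D = (1 + 4·2 + 3)/6 = 12/6 = 2; σ²_D = ((3−1)/6)² = 0.111
te_E = (3 + 4·5 + 13)/6 = 36/6 = 6; σ²_E = ((13−3)/6)² = 2.778
te_F = (8 + 4·10 + 18)/6 = 66/6 = 11; σ²_F = ((18−8)/6)² = 2.778
te_G = (8 + 4·14 + 20)/6 = 84/6 = 14; σ²_G = ((20−8)/6)² = 4.000
te_H = (3 + 4·5 + 7)/6 = 30/6 = 5; σ²_H = ((7−3)/6)² = 0.444
te_I = (7 + 4·12 + 23)/6 = 78/6 = 13; σ²_I = ((23−7)/6)² = 7.111

Forward pass:
ES_A = 0; EF_A = 14
ES_B = 0; EF_B = 11
ES_C = max(EF_A=14, EF_B=11) = 14; EF_C = 14+11 = 25
ES_D = 14; EF_D = 14+2 = 16
ES_E = max(EF_A=14, EF_B=11) = 14; EF_E = 14+6 = 20
ES_F = 11; EF_F = 11+11 = 22
ES_G = max(EF_B=11, EF_D=16) = 16; EF_G = 16+14 = 30
ES_H = 22; EF_H = 22+5 = 27
ES_I = max(EF_C=25, EF_E=20, EF_F=22, EF_G=30, EF_H=27) = 30; EF_I = 30+13 = 43
Expected project duration μ = 43 days. Critical path: A → D → G → I.

Variance along critical path = 0.444 + 0.111 + 4.000 + 7.111 = 11.667
σ = √11.667 = 3.416 days

3.42 days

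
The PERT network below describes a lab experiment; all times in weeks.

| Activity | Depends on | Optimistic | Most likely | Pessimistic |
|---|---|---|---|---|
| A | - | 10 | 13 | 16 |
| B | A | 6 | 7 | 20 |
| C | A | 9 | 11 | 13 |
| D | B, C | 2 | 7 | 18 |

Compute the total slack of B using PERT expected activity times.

2 weeks

te_A = (10 + 4·13 + 16)/6 = 78/6 = 13
te_B = (6 + 4·7 + 20)/6 = 54/6 = 9
te_C = (9 + 4·11 + 13)/6 = 66/6 = 11
te_D = (2 + 4·7 + 18)/6 = 48/6 = 8

Forward pass:
ES_A = 0; EF_A = 13
ES_B = 13; EF_B = 13+9 = 22
ES_C = 13; EF_C = 13+11 = 24
ES_D = max(EF_B=22, EF_C=24) = 24; EF_D = 24+8 = 32
Expected project duration μ = 32 weeks. Critical path: A → C → D.

Backward pass:
LF_D = 32; LS_D = 32−8 = 24
LF_C = LS_D = 24; LS_C = 24−11 = 13
LF_B = LS_D = 24; LS_B = 24−9 = 15
LF_A = min(LS_B=15, LS_C=13) = 13; LS_A = 13−13 = 0
Slack_B = LS_B − ES_B = 15 − 13 = 2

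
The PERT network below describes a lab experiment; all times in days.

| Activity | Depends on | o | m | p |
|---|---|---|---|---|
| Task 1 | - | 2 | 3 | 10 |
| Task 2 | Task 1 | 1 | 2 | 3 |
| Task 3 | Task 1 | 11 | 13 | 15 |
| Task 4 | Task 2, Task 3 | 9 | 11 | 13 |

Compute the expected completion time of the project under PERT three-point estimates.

te_Task 1 = (2 + 4·3 + 10)/6 = 24/6 = 4
te_Task 2 = (1 + 4·2 + 3)/6 = 12/6 = 2
te_Task 3 = (11 + 4·13 + 15)/6 = 78/6 = 13
te_Task 4 = (9 + 4·11 + 13)/6 = 66/6 = 11

Forward pass:
ES_Task 1 = 0; EF_Task 1 = 4
ES_Task 2 = 4; EF_Task 2 = 4+2 = 6
ES_Task 3 = 4; EF_Task 3 = 4+13 = 17
ES_Task 4 = max(EF_Task 2=6, EF_Task 3=17) = 17; EF_Task 4 = 17+11 = 28
Expected project duration μ = 28 days. Critical path: Task 1 → Task 3 → Task 4.

28 days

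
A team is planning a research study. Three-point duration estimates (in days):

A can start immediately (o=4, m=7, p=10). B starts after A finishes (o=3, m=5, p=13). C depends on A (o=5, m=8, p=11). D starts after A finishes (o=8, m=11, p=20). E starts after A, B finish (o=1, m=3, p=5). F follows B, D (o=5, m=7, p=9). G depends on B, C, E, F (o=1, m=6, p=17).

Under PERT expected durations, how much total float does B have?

te_A = (4 + 4·7 + 10)/6 = 42/6 = 7
te_B = (3 + 4·5 + 13)/6 = 36/6 = 6
te_C = (5 + 4·8 + 11)/6 = 48/6 = 8
te_D = (8 + 4·11 + 20)/6 = 72/6 = 12
te_E = (1 + 4·3 + 5)/6 = 18/6 = 3
te_F = (5 + 4·7 + 9)/6 = 42/6 = 7
te_G = (1 + 4·6 + 17)/6 = 42/6 = 7

Forward pass:
ES_A = 0; EF_A = 7
ES_B = 7; EF_B = 7+6 = 13
ES_C = 7; EF_C = 7+8 = 15
ES_D = 7; EF_D = 7+12 = 19
ES_E = max(EF_A=7, EF_B=13) = 13; EF_E = 13+3 = 16
ES_F = max(EF_B=13, EF_D=19) = 19; EF_F = 19+7 = 26
ES_G = max(EF_B=13, EF_C=15, EF_E=16, EF_F=26) = 26; EF_G = 26+7 = 33
Expected project duration μ = 33 days. Critical path: A → D → F → G.

Backward pass:
LF_G = 33; LS_G = 33−7 = 26
LF_F = LS_G = 26; LS_F = 26−7 = 19
LF_E = LS_G = 26; LS_E = 26−3 = 23
LF_D = LS_F = 19; LS_D = 19−12 = 7
LF_C = LS_G = 26; LS_C = 26−8 = 18
LF_B = min(LS_E=23, LS_F=19, LS_G=26) = 19; LS_B = 19−6 = 13
LF_A = min(LS_B=13, LS_C=18, LS_D=7, LS_E=23) = 7; LS_A = 7−7 = 0
Slack_B = LS_B − ES_B = 13 − 7 = 6

6 days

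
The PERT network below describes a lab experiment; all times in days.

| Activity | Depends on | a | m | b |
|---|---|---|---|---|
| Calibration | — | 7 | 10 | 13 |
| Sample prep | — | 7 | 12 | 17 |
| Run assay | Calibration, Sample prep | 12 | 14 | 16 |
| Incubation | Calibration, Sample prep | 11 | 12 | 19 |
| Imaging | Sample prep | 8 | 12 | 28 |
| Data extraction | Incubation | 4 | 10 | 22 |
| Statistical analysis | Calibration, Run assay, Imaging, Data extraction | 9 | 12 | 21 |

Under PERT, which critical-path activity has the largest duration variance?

te_Calibration = (7 + 4·10 + 13)/6 = 60/6 = 10; σ²_Calibration = ((13−7)/6)² = 1.000
te_Sample prep = (7 + 4·12 + 17)/6 = 72/6 = 12; σ²_Sample prep = ((17−7)/6)² = 2.778
te_Run assay = (12 + 4·14 + 16)/6 = 84/6 = 14; σ²_Run assay = ((16−12)/6)² = 0.444
te_Incubation = (11 + 4·12 + 19)/6 = 78/6 = 13; σ²_Incubation = ((19−11)/6)² = 1.778
te_Imaging = (8 + 4·12 + 28)/6 = 84/6 = 14; σ²_Imaging = ((28−8)/6)² = 11.111
te_Data extraction = (4 + 4·10 + 22)/6 = 66/6 = 11; σ²_Data extraction = ((22−4)/6)² = 9.000
te_Statistical analysis = (9 + 4·12 + 21)/6 = 78/6 = 13; σ²_Statistical analysis = ((21−9)/6)² = 4.000

Forward pass:
ES_Calibration = 0; EF_Calibration = 10
ES_Sample prep = 0; EF_Sample prep = 12
ES_Run assay = max(EF_Calibration=10, EF_Sample prep=12) = 12; EF_Run assay = 12+14 = 26
ES_Incubation = max(EF_Calibration=10, EF_Sample prep=12) = 12; EF_Incubation = 12+13 = 25
ES_Imaging = 12; EF_Imaging = 12+14 = 26
ES_Data extraction = 25; EF_Data extraction = 25+11 = 36
ES_Statistical analysis = max(EF_Calibration=10, EF_Run assay=26, EF_Imaging=26, EF_Data extraction=36) = 36; EF_Statistical analysis = 36+13 = 49
Expected project duration μ = 49 days. Critical path: Sample prep → Incubation → Data extraction → Statistical analysis.

Variances on critical path: σ²_Sample prep=2.778, σ²_Incubation=1.778, σ²_Data extraction=9.000, σ²_Statistical analysis=4.000.
Largest is σ²_Data extraction = 9.000.

Data extraction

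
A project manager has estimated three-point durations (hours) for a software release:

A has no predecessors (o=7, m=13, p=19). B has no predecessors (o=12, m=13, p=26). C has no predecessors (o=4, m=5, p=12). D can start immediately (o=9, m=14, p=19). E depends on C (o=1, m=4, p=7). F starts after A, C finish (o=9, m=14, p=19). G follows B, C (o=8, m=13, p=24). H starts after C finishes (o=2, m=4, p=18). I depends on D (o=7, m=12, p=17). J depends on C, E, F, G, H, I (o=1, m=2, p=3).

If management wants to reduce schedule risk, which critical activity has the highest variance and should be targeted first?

G

te_A = (7 + 4·13 + 19)/6 = 78/6 = 13; σ²_A = ((19−7)/6)² = 4.000
te_B = (12 + 4·13 + 26)/6 = 90/6 = 15; σ²_B = ((26−12)/6)² = 5.444
te_C = (4 + 4·5 + 12)/6 = 36/6 = 6; σ²_C = ((12−4)/6)² = 1.778
te_D = (9 + 4·14 + 19)/6 = 84/6 = 14; σ²_D = ((19−9)/6)² = 2.778
te_E = (1 + 4·4 + 7)/6 = 24/6 = 4; σ²_E = ((7−1)/6)² = 1.000
te_F = (9 + 4·14 + 19)/6 = 84/6 = 14; σ²_F = ((19−9)/6)² = 2.778
te_G = (8 + 4·13 + 24)/6 = 84/6 = 14; σ²_G = ((24−8)/6)² = 7.111
te_H = (2 + 4·4 + 18)/6 = 36/6 = 6; σ²_H = ((18−2)/6)² = 7.111
te_I = (7 + 4·12 + 17)/6 = 72/6 = 12; σ²_I = ((17−7)/6)² = 2.778
te_J = (1 + 4·2 + 3)/6 = 12/6 = 2; σ²_J = ((3−1)/6)² = 0.111

Forward pass:
ES_A = 0; EF_A = 13
ES_B = 0; EF_B = 15
ES_C = 0; EF_C = 6
ES_D = 0; EF_D = 14
ES_E = 6; EF_E = 6+4 = 10
ES_F = max(EF_A=13, EF_C=6) = 13; EF_F = 13+14 = 27
ES_G = max(EF_B=15, EF_C=6) = 15; EF_G = 15+14 = 29
ES_H = 6; EF_H = 6+6 = 12
ES_I = 14; EF_I = 14+12 = 26
ES_J = max(EF_C=6, EF_E=10, EF_F=27, EF_G=29, EF_H=12, EF_I=26) = 29; EF_J = 29+2 = 31
Expected project duration μ = 31 hours. Critical path: B → G → J.

Variances on critical path: σ²_B=5.444, σ²_G=7.111, σ²_J=0.111.
Largest is σ²_G = 7.111.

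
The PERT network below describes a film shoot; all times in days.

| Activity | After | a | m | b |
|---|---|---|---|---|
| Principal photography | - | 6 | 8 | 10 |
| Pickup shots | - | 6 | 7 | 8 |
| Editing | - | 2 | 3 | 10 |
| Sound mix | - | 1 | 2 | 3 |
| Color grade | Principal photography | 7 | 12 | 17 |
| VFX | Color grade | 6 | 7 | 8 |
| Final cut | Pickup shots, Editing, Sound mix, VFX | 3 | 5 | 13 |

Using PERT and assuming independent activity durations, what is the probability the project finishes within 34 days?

0.657

te_Principal photography = (6 + 4·8 + 10)/6 = 48/6 = 8; σ²_Principal photography = ((10−6)/6)² = 0.444
te_Pickup shots = (6 + 4·7 + 8)/6 = 42/6 = 7; σ²_Pickup shots = ((8−6)/6)² = 0.111
te_Editing = (2 + 4·3 + 10)/6 = 24/6 = 4; σ²_Editing = ((10−2)/6)² = 1.778
te_Sound mix = (1 + 4·2 + 3)/6 = 12/6 = 2; σ²_Sound mix = ((3−1)/6)² = 0.111
te_Color grade = (7 + 4·12 + 17)/6 = 72/6 = 12; σ²_Color grade = ((17−7)/6)² = 2.778
te_VFX = (6 + 4·7 + 8)/6 = 42/6 = 7; σ²_VFX = ((8−6)/6)² = 0.111
te_Final cut = (3 + 4·5 + 13)/6 = 36/6 = 6; σ²_Final cut = ((13−3)/6)² = 2.778

Forward pass:
ES_Principal photography = 0; EF_Principal photography = 8
ES_Pickup shots = 0; EF_Pickup shots = 7
ES_Editing = 0; EF_Editing = 4
ES_Sound mix = 0; EF_Sound mix = 2
ES_Color grade = 8; EF_Color grade = 8+12 = 20
ES_VFX = 20; EF_VFX = 20+7 = 27
ES_Final cut = max(EF_Pickup shots=7, EF_Editing=4, EF_Sound mix=2, EF_VFX=27) = 27; EF_Final cut = 27+6 = 33
Expected project duration μ = 33 days. Critical path: Principal photography → Color grade → VFX → Final cut.

Variance along critical path = 0.444 + 2.778 + 0.111 + 2.778 = 6.111; σ = √6.111 = 2.472 days.
Z = (34 − 33) / 2.472 = 0.405
P(T ≤ 34) = Φ(0.405) ≈ 0.657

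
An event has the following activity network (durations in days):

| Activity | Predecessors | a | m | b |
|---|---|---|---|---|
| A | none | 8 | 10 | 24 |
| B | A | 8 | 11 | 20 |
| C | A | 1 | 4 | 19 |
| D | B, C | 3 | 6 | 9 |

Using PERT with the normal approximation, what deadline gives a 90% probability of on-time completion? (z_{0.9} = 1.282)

34.5 days

te_A = (8 + 4·10 + 24)/6 = 72/6 = 12; σ²_A = ((24−8)/6)² = 7.111
te_B = (8 + 4·11 + 20)/6 = 72/6 = 12; σ²_B = ((20−8)/6)² = 4.000
te_C = (1 + 4·4 + 19)/6 = 36/6 = 6; σ²_C = ((19−1)/6)² = 9.000
te_D = (3 + 4·6 + 9)/6 = 36/6 = 6; σ²_D = ((9−3)/6)² = 1.000

Forward pass:
ES_A = 0; EF_A = 12
ES_B = 12; EF_B = 12+12 = 24
ES_C = 12; EF_C = 12+6 = 18
ES_D = max(EF_B=24, EF_C=18) = 24; EF_D = 24+6 = 30
Expected project duration μ = 30 days. Critical path: A → B → D.

Variance along critical path = 7.111 + 4.000 + 1.000 = 12.111; σ = 3.480 days.
D = μ + z·σ = 30 + 1.282·3.480 = 34.5 days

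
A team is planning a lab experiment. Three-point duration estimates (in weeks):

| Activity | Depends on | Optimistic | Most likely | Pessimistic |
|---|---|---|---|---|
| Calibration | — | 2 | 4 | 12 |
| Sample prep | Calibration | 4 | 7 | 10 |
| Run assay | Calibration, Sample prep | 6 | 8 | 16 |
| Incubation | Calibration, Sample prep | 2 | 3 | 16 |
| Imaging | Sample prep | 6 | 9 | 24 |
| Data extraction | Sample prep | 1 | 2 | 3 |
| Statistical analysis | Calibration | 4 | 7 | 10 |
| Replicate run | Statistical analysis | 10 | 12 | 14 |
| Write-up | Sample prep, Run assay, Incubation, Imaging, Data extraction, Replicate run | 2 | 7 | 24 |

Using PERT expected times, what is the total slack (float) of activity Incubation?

7 weeks

te_Calibration = (2 + 4·4 + 12)/6 = 30/6 = 5
te_Sample prep = (4 + 4·7 + 10)/6 = 42/6 = 7
te_Run assay = (6 + 4·8 + 16)/6 = 54/6 = 9
te_Incubation = (2 + 4·3 + 16)/6 = 30/6 = 5
te_Imaging = (6 + 4·9 + 24)/6 = 66/6 = 11
te_Data extraction = (1 + 4·2 + 3)/6 = 12/6 = 2
te_Statistical analysis = (4 + 4·7 + 10)/6 = 42/6 = 7
te_Replicate run = (10 + 4·12 + 14)/6 = 72/6 = 12
te_Write-up = (2 + 4·7 + 24)/6 = 54/6 = 9

Forward pass:
ES_Calibration = 0; EF_Calibration = 5
ES_Sample prep = 5; EF_Sample prep = 5+7 = 12
ES_Run assay = max(EF_Calibration=5, EF_Sample prep=12) = 12; EF_Run assay = 12+9 = 21
ES_Incubation = max(EF_Calibration=5, EF_Sample prep=12) = 12; EF_Incubation = 12+5 = 17
ES_Imaging = 12; EF_Imaging = 12+11 = 23
ES_Data extraction = 12; EF_Data extraction = 12+2 = 14
ES_Statistical analysis = 5; EF_Statistical analysis = 5+7 = 12
ES_Replicate run = 12; EF_Replicate run = 12+12 = 24
ES_Write-up = max(EF_Sample prep=12, EF_Run assay=21, EF_Incubation=17, EF_Imaging=23, EF_Data extraction=14, EF_Replicate run=24) = 24; EF_Write-up = 24+9 = 33
Expected project duration μ = 33 weeks. Critical path: Calibration → Statistical analysis → Replicate run → Write-up.

Backward pass:
LF_Write-up = 33; LS_Write-up = 33−9 = 24
LF_Replicate run = LS_Write-up = 24; LS_Replicate run = 24−12 = 12
LF_Statistical analysis = LS_Replicate run = 12; LS_Statistical analysis = 12−7 = 5
LF_Data extraction = LS_Write-up = 24; LS_Data extraction = 24−2 = 22
LF_Imaging = LS_Write-up = 24; LS_Imaging = 24−11 = 13
LF_Incubation = LS_Write-up = 24; LS_Incubation = 24−5 = 19
LF_Run assay = LS_Write-up = 24; LS_Run assay = 24−9 = 15
LF_Sample prep = min(LS_Run assay=15, LS_Incubation=19, LS_Imaging=13, LS_Data extraction=22, LS_Write-up=24) = 13; LS_Sample prep = 13−7 = 6
LF_Calibration = min(LS_Sample prep=6, LS_Run assay=15, LS_Incubation=19, LS_Statistical analysis=5) = 5; LS_Calibration = 5−5 = 0
Slack_Incubation = LS_Incubation − ES_Incubation = 19 − 12 = 7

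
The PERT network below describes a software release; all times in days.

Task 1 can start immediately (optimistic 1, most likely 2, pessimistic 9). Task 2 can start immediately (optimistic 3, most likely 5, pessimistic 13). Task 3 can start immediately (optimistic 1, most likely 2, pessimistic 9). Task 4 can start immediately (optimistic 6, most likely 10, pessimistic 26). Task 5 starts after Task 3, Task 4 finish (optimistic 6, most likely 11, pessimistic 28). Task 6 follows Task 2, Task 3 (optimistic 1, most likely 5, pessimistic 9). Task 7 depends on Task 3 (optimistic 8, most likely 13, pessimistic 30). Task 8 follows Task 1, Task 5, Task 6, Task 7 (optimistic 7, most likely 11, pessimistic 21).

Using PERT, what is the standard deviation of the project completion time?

5.48 days

te_Task 1 = (1 + 4·2 + 9)/6 = 18/6 = 3; σ²_Task 1 = ((9−1)/6)² = 1.778
te_Task 2 = (3 + 4·5 + 13)/6 = 36/6 = 6; σ²_Task 2 = ((13−3)/6)² = 2.778
te_Task 3 = (1 + 4·2 + 9)/6 = 18/6 = 3; σ²_Task 3 = ((9−1)/6)² = 1.778
te_Task 4 = (6 + 4·10 + 26)/6 = 72/6 = 12; σ²_Task 4 = ((26−6)/6)² = 11.111
te_Task 5 = (6 + 4·11 + 28)/6 = 78/6 = 13; σ²_Task 5 = ((28−6)/6)² = 13.444
te_Task 6 = (1 + 4·5 + 9)/6 = 30/6 = 5; σ²_Task 6 = ((9−1)/6)² = 1.778
te_Task 7 = (8 + 4·13 + 30)/6 = 90/6 = 15; σ²_Task 7 = ((30−8)/6)² = 13.444
te_Task 8 = (7 + 4·11 + 21)/6 = 72/6 = 12; σ²_Task 8 = ((21−7)/6)² = 5.444

Forward pass:
ES_Task 1 = 0; EF_Task 1 = 3
ES_Task 2 = 0; EF_Task 2 = 6
ES_Task 3 = 0; EF_Task 3 = 3
ES_Task 4 = 0; EF_Task 4 = 12
ES_Task 5 = max(EF_Task 3=3, EF_Task 4=12) = 12; EF_Task 5 = 12+13 = 25
ES_Task 6 = max(EF_Task 2=6, EF_Task 3=3) = 6; EF_Task 6 = 6+5 = 11
ES_Task 7 = 3; EF_Task 7 = 3+15 = 18
ES_Task 8 = max(EF_Task 1=3, EF_Task 5=25, EF_Task 6=11, EF_Task 7=18) = 25; EF_Task 8 = 25+12 = 37
Expected project duration μ = 37 days. Critical path: Task 4 → Task 5 → Task 8.

Variance along critical path = 11.111 + 13.444 + 5.444 = 30.000
σ = √30.000 = 5.477 days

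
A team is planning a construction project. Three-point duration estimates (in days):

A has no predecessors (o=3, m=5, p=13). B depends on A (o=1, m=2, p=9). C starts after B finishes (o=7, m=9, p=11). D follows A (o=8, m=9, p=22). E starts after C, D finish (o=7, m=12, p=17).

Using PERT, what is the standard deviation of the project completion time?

te_A = (3 + 4·5 + 13)/6 = 36/6 = 6; σ²_A = ((13−3)/6)² = 2.778
te_B = (1 + 4·2 + 9)/6 = 18/6 = 3; σ²_B = ((9−1)/6)² = 1.778
te_C = (7 + 4·9 + 11)/6 = 54/6 = 9; σ²_C = ((11−7)/6)² = 0.444
te_D = (8 + 4·9 + 22)/6 = 66/6 = 11; σ²_D = ((22−8)/6)² = 5.444
te_E = (7 + 4·12 + 17)/6 = 72/6 = 12; σ²_E = ((17−7)/6)² = 2.778

Forward pass:
ES_A = 0; EF_A = 6
ES_B = 6; EF_B = 6+3 = 9
ES_C = 9; EF_C = 9+9 = 18
ES_D = 6; EF_D = 6+11 = 17
ES_E = max(EF_C=18, EF_D=17) = 18; EF_E = 18+12 = 30
Expected project duration μ = 30 days. Critical path: A → B → C → E.

Variance along critical path = 2.778 + 1.778 + 0.444 + 2.778 = 7.778
σ = √7.778 = 2.789 days

2.79 days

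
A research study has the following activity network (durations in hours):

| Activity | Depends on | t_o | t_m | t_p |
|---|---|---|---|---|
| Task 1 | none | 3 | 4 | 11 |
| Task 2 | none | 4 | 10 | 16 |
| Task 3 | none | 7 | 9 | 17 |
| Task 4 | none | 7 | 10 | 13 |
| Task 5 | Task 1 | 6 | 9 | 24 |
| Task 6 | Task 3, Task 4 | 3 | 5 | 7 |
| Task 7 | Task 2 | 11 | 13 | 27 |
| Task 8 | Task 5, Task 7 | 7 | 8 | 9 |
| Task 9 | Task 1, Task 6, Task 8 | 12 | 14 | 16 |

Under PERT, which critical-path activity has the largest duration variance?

Task 7

te_Task 1 = (3 + 4·4 + 11)/6 = 30/6 = 5; σ²_Task 1 = ((11−3)/6)² = 1.778
te_Task 2 = (4 + 4·10 + 16)/6 = 60/6 = 10; σ²_Task 2 = ((16−4)/6)² = 4.000
te_Task 3 = (7 + 4·9 + 17)/6 = 60/6 = 10; σ²_Task 3 = ((17−7)/6)² = 2.778
te_Task 4 = (7 + 4·10 + 13)/6 = 60/6 = 10; σ²_Task 4 = ((13−7)/6)² = 1.000
te_Task 5 = (6 + 4·9 + 24)/6 = 66/6 = 11; σ²_Task 5 = ((24−6)/6)² = 9.000
te_Task 6 = (3 + 4·5 + 7)/6 = 30/6 = 5; σ²_Task 6 = ((7−3)/6)² = 0.444
te_Task 7 = (11 + 4·13 + 27)/6 = 90/6 = 15; σ²_Task 7 = ((27−11)/6)² = 7.111
te_Task 8 = (7 + 4·8 + 9)/6 = 48/6 = 8; σ²_Task 8 = ((9−7)/6)² = 0.111
te_Task 9 = (12 + 4·14 + 16)/6 = 84/6 = 14; σ²_Task 9 = ((16−12)/6)² = 0.444

Forward pass:
ES_Task 1 = 0; EF_Task 1 = 5
ES_Task 2 = 0; EF_Task 2 = 10
ES_Task 3 = 0; EF_Task 3 = 10
ES_Task 4 = 0; EF_Task 4 = 10
ES_Task 5 = 5; EF_Task 5 = 5+11 = 16
ES_Task 6 = max(EF_Task 3=10, EF_Task 4=10) = 10; EF_Task 6 = 10+5 = 15
ES_Task 7 = 10; EF_Task 7 = 10+15 = 25
ES_Task 8 = max(EF_Task 5=16, EF_Task 7=25) = 25; EF_Task 8 = 25+8 = 33
ES_Task 9 = max(EF_Task 1=5, EF_Task 6=15, EF_Task 8=33) = 33; EF_Task 9 = 33+14 = 47
Expected project duration μ = 47 hours. Critical path: Task 2 → Task 7 → Task 8 → Task 9.

Variances on critical path: σ²_Task 2=4.000, σ²_Task 7=7.111, σ²_Task 8=0.111, σ²_Task 9=0.444.
Largest is σ²_Task 7 = 7.111.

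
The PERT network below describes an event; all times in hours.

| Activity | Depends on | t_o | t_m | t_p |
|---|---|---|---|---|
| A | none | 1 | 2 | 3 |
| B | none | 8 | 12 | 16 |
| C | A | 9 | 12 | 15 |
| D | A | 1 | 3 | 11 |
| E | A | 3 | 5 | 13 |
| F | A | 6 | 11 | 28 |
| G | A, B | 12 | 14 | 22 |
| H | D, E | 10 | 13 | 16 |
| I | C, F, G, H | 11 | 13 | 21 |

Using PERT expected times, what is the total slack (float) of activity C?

13 hours

te_A = (1 + 4·2 + 3)/6 = 12/6 = 2
te_B = (8 + 4·12 + 16)/6 = 72/6 = 12
te_C = (9 + 4·12 + 15)/6 = 72/6 = 12
te_D = (1 + 4·3 + 11)/6 = 24/6 = 4
te_E = (3 + 4·5 + 13)/6 = 36/6 = 6
te_F = (6 + 4·11 + 28)/6 = 78/6 = 13
te_G = (12 + 4·14 + 22)/6 = 90/6 = 15
te_H = (10 + 4·13 + 16)/6 = 78/6 = 13
te_I = (11 + 4·13 + 21)/6 = 84/6 = 14

Forward pass:
ES_A = 0; EF_A = 2
ES_B = 0; EF_B = 12
ES_C = 2; EF_C = 2+12 = 14
ES_D = 2; EF_D = 2+4 = 6
ES_E = 2; EF_E = 2+6 = 8
ES_F = 2; EF_F = 2+13 = 15
ES_G = max(EF_A=2, EF_B=12) = 12; EF_G = 12+15 = 27
ES_H = max(EF_D=6, EF_E=8) = 8; EF_H = 8+13 = 21
ES_I = max(EF_C=14, EF_F=15, EF_G=27, EF_H=21) = 27; EF_I = 27+14 = 41
Expected project duration μ = 41 hours. Critical path: B → G → I.

Backward pass:
LF_I = 41; LS_I = 41−14 = 27
LF_H = LS_I = 27; LS_H = 27−13 = 14
LF_G = LS_I = 27; LS_G = 27−15 = 12
LF_F = LS_I = 27; LS_F = 27−13 = 14
LF_E = LS_H = 14; LS_E = 14−6 = 8
LF_D = LS_H = 14; LS_D = 14−4 = 10
LF_C = LS_I = 27; LS_C = 27−12 = 15
LF_B = LS_G = 12; LS_B = 12−12 = 0
LF_A = min(LS_C=15, LS_D=10, LS_E=8, LS_F=14, LS_G=12) = 8; LS_A = 8−2 = 6
Slack_C = LS_C − ES_C = 15 − 2 = 13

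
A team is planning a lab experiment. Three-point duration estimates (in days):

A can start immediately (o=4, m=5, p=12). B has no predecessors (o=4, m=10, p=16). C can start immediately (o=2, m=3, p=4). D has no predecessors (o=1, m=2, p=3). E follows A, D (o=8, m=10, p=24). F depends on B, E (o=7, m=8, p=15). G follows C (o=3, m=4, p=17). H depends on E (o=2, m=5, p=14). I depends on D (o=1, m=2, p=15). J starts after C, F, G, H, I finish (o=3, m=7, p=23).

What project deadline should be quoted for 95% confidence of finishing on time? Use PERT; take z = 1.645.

te_A = (4 + 4·5 + 12)/6 = 36/6 = 6; σ²_A = ((12−4)/6)² = 1.778
te_B = (4 + 4·10 + 16)/6 = 60/6 = 10; σ²_B = ((16−4)/6)² = 4.000
te_C = (2 + 4·3 + 4)/6 = 18/6 = 3; σ²_C = ((4−2)/6)² = 0.111
te_D = (1 + 4·2 + 3)/6 = 12/6 = 2; σ²_D = ((3−1)/6)² = 0.111
te_E = (8 + 4·10 + 24)/6 = 72/6 = 12; σ²_E = ((24−8)/6)² = 7.111
te_F = (7 + 4·8 + 15)/6 = 54/6 = 9; σ²_F = ((15−7)/6)² = 1.778
te_G = (3 + 4·4 + 17)/6 = 36/6 = 6; σ²_G = ((17−3)/6)² = 5.444
te_H = (2 + 4·5 + 14)/6 = 36/6 = 6; σ²_H = ((14−2)/6)² = 4.000
te_I = (1 + 4·2 + 15)/6 = 24/6 = 4; σ²_I = ((15−1)/6)² = 5.444
te_J = (3 + 4·7 + 23)/6 = 54/6 = 9; σ²_J = ((23−3)/6)² = 11.111

Forward pass:
ES_A = 0; EF_A = 6
ES_B = 0; EF_B = 10
ES_C = 0; EF_C = 3
ES_D = 0; EF_D = 2
ES_E = max(EF_A=6, EF_D=2) = 6; EF_E = 6+12 = 18
ES_F = max(EF_B=10, EF_E=18) = 18; EF_F = 18+9 = 27
ES_G = 3; EF_G = 3+6 = 9
ES_H = 18; EF_H = 18+6 = 24
ES_I = 2; EF_I = 2+4 = 6
ES_J = max(EF_C=3, EF_F=27, EF_G=9, EF_H=24, EF_I=6) = 27; EF_J = 27+9 = 36
Expected project duration μ = 36 days. Critical path: A → E → F → J.

Variance along critical path = 1.778 + 7.111 + 1.778 + 11.111 = 21.778; σ = 4.667 days.
D = μ + z·σ = 36 + 1.645·4.667 = 43.7 days

43.7 days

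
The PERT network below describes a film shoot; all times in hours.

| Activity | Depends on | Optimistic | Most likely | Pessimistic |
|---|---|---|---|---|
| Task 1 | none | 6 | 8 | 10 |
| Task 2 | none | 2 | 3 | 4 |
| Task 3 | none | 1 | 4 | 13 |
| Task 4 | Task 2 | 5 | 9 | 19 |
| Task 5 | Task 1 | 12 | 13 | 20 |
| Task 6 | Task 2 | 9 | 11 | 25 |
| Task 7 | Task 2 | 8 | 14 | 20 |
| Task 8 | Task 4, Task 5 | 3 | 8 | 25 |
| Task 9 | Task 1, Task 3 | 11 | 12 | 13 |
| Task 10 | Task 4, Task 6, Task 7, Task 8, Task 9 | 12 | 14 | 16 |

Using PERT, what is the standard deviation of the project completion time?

te_Task 1 = (6 + 4·8 + 10)/6 = 48/6 = 8; σ²_Task 1 = ((10−6)/6)² = 0.444
te_Task 2 = (2 + 4·3 + 4)/6 = 18/6 = 3; σ²_Task 2 = ((4−2)/6)² = 0.111
te_Task 3 = (1 + 4·4 + 13)/6 = 30/6 = 5; σ²_Task 3 = ((13−1)/6)² = 4.000
te_Task 4 = (5 + 4·9 + 19)/6 = 60/6 = 10; σ²_Task 4 = ((19−5)/6)² = 5.444
te_Task 5 = (12 + 4·13 + 20)/6 = 84/6 = 14; σ²_Task 5 = ((20−12)/6)² = 1.778
te_Task 6 = (9 + 4·11 + 25)/6 = 78/6 = 13; σ²_Task 6 = ((25−9)/6)² = 7.111
te_Task 7 = (8 + 4·14 + 20)/6 = 84/6 = 14; σ²_Task 7 = ((20−8)/6)² = 4.000
te_Task 8 = (3 + 4·8 + 25)/6 = 60/6 = 10; σ²_Task 8 = ((25−3)/6)² = 13.444
te_Task 9 = (11 + 4·12 + 13)/6 = 72/6 = 12; σ²_Task 9 = ((13−11)/6)² = 0.111
te_Task 10 = (12 + 4·14 + 16)/6 = 84/6 = 14; σ²_Task 10 = ((16−12)/6)² = 0.444

Forward pass:
ES_Task 1 = 0; EF_Task 1 = 8
ES_Task 2 = 0; EF_Task 2 = 3
ES_Task 3 = 0; EF_Task 3 = 5
ES_Task 4 = 3; EF_Task 4 = 3+10 = 13
ES_Task 5 = 8; EF_Task 5 = 8+14 = 22
ES_Task 6 = 3; EF_Task 6 = 3+13 = 16
ES_Task 7 = 3; EF_Task 7 = 3+14 = 17
ES_Task 8 = max(EF_Task 4=13, EF_Task 5=22) = 22; EF_Task 8 = 22+10 = 32
ES_Task 9 = max(EF_Task 1=8, EF_Task 3=5) = 8; EF_Task 9 = 8+12 = 20
ES_Task 10 = max(EF_Task 4=13, EF_Task 6=16, EF_Task 7=17, EF_Task 8=32, EF_Task 9=20) = 32; EF_Task 10 = 32+14 = 46
Expected project duration μ = 46 hours. Critical path: Task 1 → Task 5 → Task 8 → Task 10.

Variance along critical path = 0.444 + 1.778 + 13.444 + 0.444 = 16.111
σ = √16.111 = 4.014 hours

4.01 hours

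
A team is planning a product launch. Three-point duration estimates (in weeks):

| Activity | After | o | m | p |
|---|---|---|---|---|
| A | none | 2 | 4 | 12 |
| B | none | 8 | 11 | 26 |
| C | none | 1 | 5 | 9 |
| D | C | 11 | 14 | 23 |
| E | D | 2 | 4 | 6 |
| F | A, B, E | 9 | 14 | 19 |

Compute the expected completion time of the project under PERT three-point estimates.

te_A = (2 + 4·4 + 12)/6 = 30/6 = 5
te_B = (8 + 4·11 + 26)/6 = 78/6 = 13
te_C = (1 + 4·5 + 9)/6 = 30/6 = 5
te_D = (11 + 4·14 + 23)/6 = 90/6 = 15
te_E = (2 + 4·4 + 6)/6 = 24/6 = 4
te_F = (9 + 4·14 + 19)/6 = 84/6 = 14

Forward pass:
ES_A = 0; EF_A = 5
ES_B = 0; EF_B = 13
ES_C = 0; EF_C = 5
ES_D = 5; EF_D = 5+15 = 20
ES_E = 20; EF_E = 20+4 = 24
ES_F = max(EF_A=5, EF_B=13, EF_E=24) = 24; EF_F = 24+14 = 38
Expected project duration μ = 38 weeks. Critical path: C → D → E → F.

38 weeks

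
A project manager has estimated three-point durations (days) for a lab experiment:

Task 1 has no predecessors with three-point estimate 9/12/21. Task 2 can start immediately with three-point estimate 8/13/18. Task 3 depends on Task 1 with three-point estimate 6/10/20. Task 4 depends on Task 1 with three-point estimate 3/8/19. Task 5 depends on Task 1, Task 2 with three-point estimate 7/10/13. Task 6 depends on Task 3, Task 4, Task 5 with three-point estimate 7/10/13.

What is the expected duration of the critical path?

te_Task 1 = (9 + 4·12 + 21)/6 = 78/6 = 13
te_Task 2 = (8 + 4·13 + 18)/6 = 78/6 = 13
te_Task 3 = (6 + 4·10 + 20)/6 = 66/6 = 11
te_Task 4 = (3 + 4·8 + 19)/6 = 54/6 = 9
te_Task 5 = (7 + 4·10 + 13)/6 = 60/6 = 10
te_Task 6 = (7 + 4·10 + 13)/6 = 60/6 = 10

Forward pass:
ES_Task 1 = 0; EF_Task 1 = 13
ES_Task 2 = 0; EF_Task 2 = 13
ES_Task 3 = 13; EF_Task 3 = 13+11 = 24
ES_Task 4 = 13; EF_Task 4 = 13+9 = 22
ES_Task 5 = max(EF_Task 1=13, EF_Task 2=13) = 13; EF_Task 5 = 13+10 = 23
ES_Task 6 = max(EF_Task 3=24, EF_Task 4=22, EF_Task 5=23) = 24; EF_Task 6 = 24+10 = 34
Expected project duration μ = 34 days. Critical path: Task 1 → Task 3 → Task 6.

34 days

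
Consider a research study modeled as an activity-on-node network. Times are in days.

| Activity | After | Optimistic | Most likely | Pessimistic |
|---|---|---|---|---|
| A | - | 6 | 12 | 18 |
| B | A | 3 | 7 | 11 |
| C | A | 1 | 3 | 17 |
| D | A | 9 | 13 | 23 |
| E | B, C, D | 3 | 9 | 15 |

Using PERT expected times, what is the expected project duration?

te_A = (6 + 4·12 + 18)/6 = 72/6 = 12
te_B = (3 + 4·7 + 11)/6 = 42/6 = 7
te_C = (1 + 4·3 + 17)/6 = 30/6 = 5
te_D = (9 + 4·13 + 23)/6 = 84/6 = 14
te_E = (3 + 4·9 + 15)/6 = 54/6 = 9

Forward pass:
ES_A = 0; EF_A = 12
ES_B = 12; EF_B = 12+7 = 19
ES_C = 12; EF_C = 12+5 = 17
ES_D = 12; EF_D = 12+14 = 26
ES_E = max(EF_B=19, EF_C=17, EF_D=26) = 26; EF_E = 26+9 = 35
Expected project duration μ = 35 days. Critical path: A → D → E.

35 days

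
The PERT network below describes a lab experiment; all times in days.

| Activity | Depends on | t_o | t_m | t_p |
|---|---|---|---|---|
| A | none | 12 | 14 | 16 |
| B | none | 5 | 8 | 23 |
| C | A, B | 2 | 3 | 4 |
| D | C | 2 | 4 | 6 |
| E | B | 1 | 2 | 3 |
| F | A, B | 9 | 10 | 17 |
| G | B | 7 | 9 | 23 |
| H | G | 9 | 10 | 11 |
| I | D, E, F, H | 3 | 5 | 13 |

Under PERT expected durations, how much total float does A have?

6 days

te_A = (12 + 4·14 + 16)/6 = 84/6 = 14
te_B = (5 + 4·8 + 23)/6 = 60/6 = 10
te_C = (2 + 4·3 + 4)/6 = 18/6 = 3
te_D = (2 + 4·4 + 6)/6 = 24/6 = 4
te_E = (1 + 4·2 + 3)/6 = 12/6 = 2
te_F = (9 + 4·10 + 17)/6 = 66/6 = 11
te_G = (7 + 4·9 + 23)/6 = 66/6 = 11
te_H = (9 + 4·10 + 11)/6 = 60/6 = 10
te_I = (3 + 4·5 + 13)/6 = 36/6 = 6

Forward pass:
ES_A = 0; EF_A = 14
ES_B = 0; EF_B = 10
ES_C = max(EF_A=14, EF_B=10) = 14; EF_C = 14+3 = 17
ES_D = 17; EF_D = 17+4 = 21
ES_E = 10; EF_E = 10+2 = 12
ES_F = max(EF_A=14, EF_B=10) = 14; EF_F = 14+11 = 25
ES_G = 10; EF_G = 10+11 = 21
ES_H = 21; EF_H = 21+10 = 31
ES_I = max(EF_D=21, EF_E=12, EF_F=25, EF_H=31) = 31; EF_I = 31+6 = 37
Expected project duration μ = 37 days. Critical path: B → G → H → I.

Backward pass:
LF_I = 37; LS_I = 37−6 = 31
LF_H = LS_I = 31; LS_H = 31−10 = 21
LF_G = LS_H = 21; LS_G = 21−11 = 10
LF_F = LS_I = 31; LS_F = 31−11 = 20
LF_E = LS_I = 31; LS_E = 31−2 = 29
LF_D = LS_I = 31; LS_D = 31−4 = 27
LF_C = LS_D = 27; LS_C = 27−3 = 24
LF_B = min(LS_C=24, LS_E=29, LS_F=20, LS_G=10) = 10; LS_B = 10−10 = 0
LF_A = min(LS_C=24, LS_F=20) = 20; LS_A = 20−14 = 6
Slack_A = LS_A − ES_A = 6 − 0 = 6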